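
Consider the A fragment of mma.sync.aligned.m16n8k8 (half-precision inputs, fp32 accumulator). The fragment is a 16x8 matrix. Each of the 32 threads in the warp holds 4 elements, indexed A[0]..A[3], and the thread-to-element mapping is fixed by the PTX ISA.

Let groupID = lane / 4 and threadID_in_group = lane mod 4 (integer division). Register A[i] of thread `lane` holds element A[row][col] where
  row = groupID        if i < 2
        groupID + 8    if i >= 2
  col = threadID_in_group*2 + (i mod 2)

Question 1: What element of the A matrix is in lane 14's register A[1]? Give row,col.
lane 14: gid=3 (14/4), tid=2 (14%4)
i=1: r=3+0=3, c=2*2+1=5

3,5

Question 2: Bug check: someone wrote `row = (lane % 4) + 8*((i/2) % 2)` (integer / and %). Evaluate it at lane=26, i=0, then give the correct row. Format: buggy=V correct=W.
buggy=2 correct=6

`(lane % 4) + 8*((i/2) % 2)`[26,0]⇒2
lane 26: gr=6 (26/4), th=2 (26%4)
i=0: r=6+0=6, c=2*2+0=4
row: 2 vs 6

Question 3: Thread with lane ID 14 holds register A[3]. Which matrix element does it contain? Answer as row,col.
11,5

14: gr=3,th=2
[3] (3+8,2*2+1) = (11,5)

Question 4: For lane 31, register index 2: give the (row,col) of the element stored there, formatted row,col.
15,6

lane 31⇒31/4=7, 31 mod 4=3
i=2  r:7+8⇒15  c:2·3+0⇒6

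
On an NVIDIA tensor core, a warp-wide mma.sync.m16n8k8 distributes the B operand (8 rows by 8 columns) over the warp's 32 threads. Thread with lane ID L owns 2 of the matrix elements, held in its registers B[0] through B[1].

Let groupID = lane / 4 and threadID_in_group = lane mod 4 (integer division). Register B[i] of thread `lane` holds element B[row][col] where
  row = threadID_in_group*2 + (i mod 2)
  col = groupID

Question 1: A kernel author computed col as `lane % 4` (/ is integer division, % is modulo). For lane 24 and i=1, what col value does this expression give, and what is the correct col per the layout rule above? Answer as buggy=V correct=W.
buggy=0 correct=6

`lane % 4`[24,1]⇒0
lane 24⇒24/4=6, 24 mod 4=0
i=1  r:2·0+1⇒1  c:6
col: 0 vs 6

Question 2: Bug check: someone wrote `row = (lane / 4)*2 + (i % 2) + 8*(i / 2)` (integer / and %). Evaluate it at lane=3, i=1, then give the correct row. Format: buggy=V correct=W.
buggy=1 correct=7

`(lane / 4)*2 + (i % 2) + 8*(i / 2)`[3,1]⇒1
3: gr=0,th=3
[1] (3*2+1,0) = (7,0)
row: 1 vs 7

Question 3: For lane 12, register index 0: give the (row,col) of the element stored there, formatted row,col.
lane 12: gr=3 (12/4), th=0 (12%4)
i=0: r=0*2+0=0, c=gr=3

0,3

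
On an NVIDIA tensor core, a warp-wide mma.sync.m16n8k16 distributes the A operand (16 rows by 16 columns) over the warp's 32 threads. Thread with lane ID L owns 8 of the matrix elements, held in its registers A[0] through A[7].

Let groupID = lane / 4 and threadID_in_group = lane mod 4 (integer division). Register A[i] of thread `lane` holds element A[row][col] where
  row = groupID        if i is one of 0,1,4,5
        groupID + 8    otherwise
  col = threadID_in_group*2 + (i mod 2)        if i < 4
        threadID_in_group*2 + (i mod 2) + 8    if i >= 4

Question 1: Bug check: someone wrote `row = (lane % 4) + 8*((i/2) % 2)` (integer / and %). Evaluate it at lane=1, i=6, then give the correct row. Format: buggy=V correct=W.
`(lane % 4) + 8*((i/2) % 2)`[1,6]=>9
L=1=>grp=1>>2=0, tig=1&3=1
[6]=>row 0+8=8  col 1·2+0+8=10
row: 9 vs 8

buggy=9 correct=8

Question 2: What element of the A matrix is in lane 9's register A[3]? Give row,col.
L=9->g=9>>2=2, t=9&3=1
[3]->row 2+8=10  col 1·2+1+0=3

10,3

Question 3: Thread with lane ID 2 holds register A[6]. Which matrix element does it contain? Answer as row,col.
2: g=0,t=2
[6] (0+8,2*2+0+8) = (8,12)

8,12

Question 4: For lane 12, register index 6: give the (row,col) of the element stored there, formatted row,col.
11,8

lane 12: g=3 (12/4), t=0 (12%4)
i=6: r=3+8=11, c=0*2+0+8=8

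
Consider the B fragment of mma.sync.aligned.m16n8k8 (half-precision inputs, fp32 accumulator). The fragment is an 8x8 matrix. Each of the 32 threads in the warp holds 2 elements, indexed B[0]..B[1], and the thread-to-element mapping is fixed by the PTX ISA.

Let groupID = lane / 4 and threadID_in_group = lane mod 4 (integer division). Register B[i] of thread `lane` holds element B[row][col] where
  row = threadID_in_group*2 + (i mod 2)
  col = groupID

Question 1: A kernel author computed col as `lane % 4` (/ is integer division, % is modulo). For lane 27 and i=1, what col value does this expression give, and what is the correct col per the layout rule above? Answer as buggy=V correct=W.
`lane % 4`[27,1]->3
27: g=6,t=3
[1] (3*2+1,6) = (7,6)
col: 3 vs 6

buggy=3 correct=6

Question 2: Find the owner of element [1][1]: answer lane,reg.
4,1

c=1⇒gr=1  r=1⇒th=0,odd=1
L=1*4+0=4  i=1=1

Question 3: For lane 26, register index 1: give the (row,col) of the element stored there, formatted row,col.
5,6

26: G=6,T=2
[1] (2*2+1,6) = (5,6)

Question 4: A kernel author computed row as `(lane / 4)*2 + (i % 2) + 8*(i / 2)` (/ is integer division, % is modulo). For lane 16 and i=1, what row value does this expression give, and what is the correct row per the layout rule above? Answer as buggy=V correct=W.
`(lane / 4)*2 + (i % 2) + 8*(i / 2)`[16,1]⇒9
16: gr=4,th=0
[1] (0*2+1,4) = (1,4)
row: 9 vs 1

buggy=9 correct=1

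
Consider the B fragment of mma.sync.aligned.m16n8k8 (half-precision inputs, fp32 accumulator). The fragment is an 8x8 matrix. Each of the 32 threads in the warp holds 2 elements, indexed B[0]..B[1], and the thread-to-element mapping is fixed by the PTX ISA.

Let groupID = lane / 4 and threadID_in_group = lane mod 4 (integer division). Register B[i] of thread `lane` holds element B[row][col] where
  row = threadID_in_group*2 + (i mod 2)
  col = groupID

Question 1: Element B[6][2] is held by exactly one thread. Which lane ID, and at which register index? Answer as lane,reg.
c: 2->gid=2  r: 6->tid=3,i&1=0
L=2*4+3=11  i=0=0

11,0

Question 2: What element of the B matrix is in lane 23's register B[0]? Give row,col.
23: G=5,T=3
[0] (3*2+0,5) = (6,5)

6,5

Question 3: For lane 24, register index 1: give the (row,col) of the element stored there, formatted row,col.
1,6

lane 24: G=6 (24/4), T=0 (24%4)
i=1: r=0*2+1=1, c=G=6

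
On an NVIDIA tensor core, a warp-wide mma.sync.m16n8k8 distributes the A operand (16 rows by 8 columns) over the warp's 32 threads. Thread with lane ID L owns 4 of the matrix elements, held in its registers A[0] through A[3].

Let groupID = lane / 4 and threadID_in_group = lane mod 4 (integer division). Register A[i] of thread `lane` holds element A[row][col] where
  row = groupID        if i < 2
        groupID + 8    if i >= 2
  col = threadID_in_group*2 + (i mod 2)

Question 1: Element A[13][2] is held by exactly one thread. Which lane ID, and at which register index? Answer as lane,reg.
21,2

r=13→G=5,rhi=1  c=2→T=1,p=0
L=5*4+1=21  i=1*2+0=2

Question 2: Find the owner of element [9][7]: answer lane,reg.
7,3

r:9=>grp=1,rB=1  c:7=>tig=3,lo=1
L=1*4+3=7  i=1*2+1=3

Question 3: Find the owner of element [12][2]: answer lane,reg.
r: 12->gid=4,r8=1  c: 2->tid=1,i&1=0
L=4*4+1=17  i=1*2+0=2

17,2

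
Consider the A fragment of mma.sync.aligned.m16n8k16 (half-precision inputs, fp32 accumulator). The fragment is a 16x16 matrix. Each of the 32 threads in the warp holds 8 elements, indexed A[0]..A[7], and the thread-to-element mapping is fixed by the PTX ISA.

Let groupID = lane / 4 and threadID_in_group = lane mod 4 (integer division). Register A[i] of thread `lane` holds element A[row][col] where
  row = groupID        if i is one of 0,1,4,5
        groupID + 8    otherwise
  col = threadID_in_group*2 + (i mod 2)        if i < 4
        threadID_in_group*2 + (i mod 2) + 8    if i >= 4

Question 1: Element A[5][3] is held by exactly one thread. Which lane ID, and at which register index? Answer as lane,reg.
21,1

r:5=>grp=5,rB=0  c:3=>cB=0,tig=1,lo=1
L=5*4+1=21  i=0*4+0*2+1=1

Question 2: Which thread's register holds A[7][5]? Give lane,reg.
r=7⇒gr=7,Rb=0  c=5⇒Cb=0,th=2,odd=1
L=7*4+2=30  i=0*4+0*2+1=1

30,1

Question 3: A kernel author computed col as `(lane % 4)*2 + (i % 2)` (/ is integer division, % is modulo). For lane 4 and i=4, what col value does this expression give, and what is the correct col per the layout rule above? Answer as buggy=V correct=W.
`(lane % 4)*2 + (i % 2)`[4,4]⇒0
lane 4⇒4/4=1, 4 mod 4=0
i=4  r:1+0⇒1  c:2·0+0+8⇒8
col: 0 vs 8

buggy=0 correct=8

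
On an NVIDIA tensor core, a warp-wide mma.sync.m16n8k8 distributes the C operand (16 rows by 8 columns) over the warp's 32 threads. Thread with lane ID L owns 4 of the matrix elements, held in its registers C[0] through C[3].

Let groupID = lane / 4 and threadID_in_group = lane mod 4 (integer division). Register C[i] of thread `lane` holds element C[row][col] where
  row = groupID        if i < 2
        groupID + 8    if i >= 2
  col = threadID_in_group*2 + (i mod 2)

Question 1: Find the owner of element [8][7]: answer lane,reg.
r=8->g=0,rb=1  c=7->t=3,b0=1
L=0*4+3=3  i=1*2+1=3

3,3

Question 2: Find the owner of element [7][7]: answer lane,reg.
r: 7->gid=7,r8=0  c: 7->tid=3,i&1=1
L=7*4+3=31  i=0*2+1=1

31,1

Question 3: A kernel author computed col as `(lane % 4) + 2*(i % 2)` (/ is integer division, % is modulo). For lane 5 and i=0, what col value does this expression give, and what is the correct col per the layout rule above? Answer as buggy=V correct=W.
`(lane % 4) + 2*(i % 2)`[5,0]→1
lane 5: G=1 (5/4), T=1 (5%4)
i=0: r=1+0=1, c=1*2+0=2
col: 1 vs 2

buggy=1 correct=2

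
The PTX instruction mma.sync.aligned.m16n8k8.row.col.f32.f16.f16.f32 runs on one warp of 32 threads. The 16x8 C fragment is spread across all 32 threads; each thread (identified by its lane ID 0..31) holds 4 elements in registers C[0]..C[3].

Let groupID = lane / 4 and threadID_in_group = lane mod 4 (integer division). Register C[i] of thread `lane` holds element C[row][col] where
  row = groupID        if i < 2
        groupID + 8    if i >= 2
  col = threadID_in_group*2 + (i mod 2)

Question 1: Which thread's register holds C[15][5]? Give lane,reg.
r: 15->gid=7,r8=1  c: 5->tid=2,i&1=1
L=7*4+2=30  i=1*2+1=3

30,3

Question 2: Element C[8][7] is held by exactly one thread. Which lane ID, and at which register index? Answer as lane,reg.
r=8⇒gr=0,Rb=1  c=7⇒th=3,odd=1
L=0*4+3=3  i=1*2+1=3

3,3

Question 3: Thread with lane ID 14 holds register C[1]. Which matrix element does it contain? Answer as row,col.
14: grp=3,tig=2
[1] (3+0,2*2+1) = (3,5)

3,5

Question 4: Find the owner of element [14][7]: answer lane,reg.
r=14⇒gr=6,Rb=1  c=7⇒th=3,odd=1
L=6*4+3=27  i=1*2+1=3

27,3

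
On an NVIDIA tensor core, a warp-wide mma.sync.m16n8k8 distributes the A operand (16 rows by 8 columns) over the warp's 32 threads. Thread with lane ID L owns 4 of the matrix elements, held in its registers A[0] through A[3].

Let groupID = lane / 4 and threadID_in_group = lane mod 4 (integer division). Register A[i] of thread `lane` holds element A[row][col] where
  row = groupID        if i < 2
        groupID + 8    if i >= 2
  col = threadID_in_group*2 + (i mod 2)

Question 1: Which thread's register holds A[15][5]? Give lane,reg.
30,3

r=15⇒gr=7,Rb=1  c=5⇒th=2,odd=1
L=7*4+2=30  i=1*2+1=3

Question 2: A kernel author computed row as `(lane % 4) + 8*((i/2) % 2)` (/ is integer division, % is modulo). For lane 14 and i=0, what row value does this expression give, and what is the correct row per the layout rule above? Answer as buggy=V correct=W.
`(lane % 4) + 8*((i/2) % 2)`[14,0]→2
lane 14: G=3 (14/4), T=2 (14%4)
i=0: r=3+0=3, c=2*2+0=4
row: 2 vs 3

buggy=2 correct=3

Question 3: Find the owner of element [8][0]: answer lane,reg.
0,2

r=8→G=0,rhi=1  c=0→T=0,p=0
L=0*4+0=0  i=1*2+0=2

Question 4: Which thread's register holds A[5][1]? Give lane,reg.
r=5→G=5,rhi=0  c=1→T=0,p=1
L=5*4+0=20  i=0*2+1=1

20,1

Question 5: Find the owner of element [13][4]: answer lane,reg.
22,2

r: 13->gid=5,r8=1  c: 4->tid=2,i&1=0
L=5*4+2=22  i=1*2+0=2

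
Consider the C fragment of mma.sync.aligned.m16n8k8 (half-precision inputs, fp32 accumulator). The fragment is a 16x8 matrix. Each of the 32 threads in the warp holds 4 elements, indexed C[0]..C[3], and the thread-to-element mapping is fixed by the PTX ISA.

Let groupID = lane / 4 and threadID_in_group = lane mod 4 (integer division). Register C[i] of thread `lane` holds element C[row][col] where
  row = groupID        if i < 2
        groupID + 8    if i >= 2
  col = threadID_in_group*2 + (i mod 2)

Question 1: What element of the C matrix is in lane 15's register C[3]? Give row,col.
11,7

L=15⇒gr=15>>2=3, th=15&3=3
[3]⇒row 3+8=11  col 3·2+1=7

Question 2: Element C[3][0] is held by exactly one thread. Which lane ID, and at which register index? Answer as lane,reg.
12,0

r: 3->gid=3,r8=0  c: 0->tid=0,i&1=0
L=3*4+0=12  i=0*2+0=0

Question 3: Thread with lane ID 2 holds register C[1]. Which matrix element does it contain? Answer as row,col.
0,5

L=2->gid=2>>2=0, tid=2&3=2
[1]->row 0+0=0  col 2·2+1=5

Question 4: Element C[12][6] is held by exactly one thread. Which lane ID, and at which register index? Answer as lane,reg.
19,2

r=12->g=4,rb=1  c=6->t=3,b0=0
L=4*4+3=19  i=1*2+0=2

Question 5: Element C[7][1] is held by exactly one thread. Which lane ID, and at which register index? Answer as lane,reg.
28,1

r:7=>grp=7,rB=0  c:1=>tig=0,lo=1
L=7*4+0=28  i=0*2+1=1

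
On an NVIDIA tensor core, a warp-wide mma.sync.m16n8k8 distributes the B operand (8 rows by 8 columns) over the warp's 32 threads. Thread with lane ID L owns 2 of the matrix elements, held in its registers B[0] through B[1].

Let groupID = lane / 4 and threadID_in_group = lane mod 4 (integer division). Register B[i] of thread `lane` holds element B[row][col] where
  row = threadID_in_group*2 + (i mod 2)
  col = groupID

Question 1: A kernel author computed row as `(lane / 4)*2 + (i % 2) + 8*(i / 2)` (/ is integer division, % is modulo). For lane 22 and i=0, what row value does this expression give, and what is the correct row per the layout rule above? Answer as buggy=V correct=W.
`(lane / 4)*2 + (i % 2) + 8*(i / 2)`[22,0]->10
22: g=5,t=2
[0] (2*2+0,5) = (4,5)
row: 10 vs 4

buggy=10 correct=4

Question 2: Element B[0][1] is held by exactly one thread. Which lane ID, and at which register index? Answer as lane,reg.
4,0

c=1->g=1  r=0->t=0,b0=0
L=1*4+0=4  i=0=0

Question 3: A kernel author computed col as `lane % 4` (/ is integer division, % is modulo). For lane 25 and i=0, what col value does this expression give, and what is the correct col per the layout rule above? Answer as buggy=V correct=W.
buggy=1 correct=6

`lane % 4`[25,0]→1
lane 25→25/4=6, 25 mod 4=1
i=0  r:2·1+0→2  c:6
col: 1 vs 6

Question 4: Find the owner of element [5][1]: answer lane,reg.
6,1

c=1→G=1  r=5→T=2,p=1
L=1*4+2=6  i=1=1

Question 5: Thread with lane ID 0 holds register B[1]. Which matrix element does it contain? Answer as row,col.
lane 0->0/4=0, 0 mod 4=0
i=1  r:2·0+1->1  c:0

1,0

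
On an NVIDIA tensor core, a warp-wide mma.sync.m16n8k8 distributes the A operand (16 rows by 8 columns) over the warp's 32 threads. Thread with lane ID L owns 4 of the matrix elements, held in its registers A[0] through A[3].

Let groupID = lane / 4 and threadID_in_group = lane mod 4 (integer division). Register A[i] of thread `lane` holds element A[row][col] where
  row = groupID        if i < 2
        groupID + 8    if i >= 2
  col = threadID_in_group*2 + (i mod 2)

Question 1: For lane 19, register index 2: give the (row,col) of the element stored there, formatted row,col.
12,6

lane 19: grp=4 (19/4), tig=3 (19%4)
i=2: r=4+8=12, c=3*2+0=6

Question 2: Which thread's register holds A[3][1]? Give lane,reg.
r=3->g=3,rb=0  c=1->t=0,b0=1
L=3*4+0=12  i=0*2+1=1

12,1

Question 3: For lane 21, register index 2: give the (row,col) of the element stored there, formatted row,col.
13,2

lane 21->21/4=5, 21 mod 4=1
i=2  r:5+8->13  c:2·1+0->2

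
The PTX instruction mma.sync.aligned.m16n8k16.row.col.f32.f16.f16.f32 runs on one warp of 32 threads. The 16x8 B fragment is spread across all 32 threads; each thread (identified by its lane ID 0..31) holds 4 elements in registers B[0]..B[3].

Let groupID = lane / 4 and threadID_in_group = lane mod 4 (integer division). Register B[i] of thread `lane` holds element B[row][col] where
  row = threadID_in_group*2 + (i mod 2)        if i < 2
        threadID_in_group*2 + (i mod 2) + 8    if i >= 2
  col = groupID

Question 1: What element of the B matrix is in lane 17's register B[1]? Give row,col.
3,4

L=17→G=17>>2=4, T=17&3=1
[1]→row 1·2+1+0=3  col G=4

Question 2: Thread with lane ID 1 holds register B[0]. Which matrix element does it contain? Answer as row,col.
1: gr=0,th=1
[0] (1*2+0+0,0) = (2,0)

2,0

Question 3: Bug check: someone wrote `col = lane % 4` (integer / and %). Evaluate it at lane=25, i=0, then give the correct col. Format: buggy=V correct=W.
buggy=1 correct=6

`lane % 4`[25,0]->1
lane 25: g=6 (25/4), t=1 (25%4)
i=0: r=1*2+0+0=2, c=g=6
col: 1 vs 6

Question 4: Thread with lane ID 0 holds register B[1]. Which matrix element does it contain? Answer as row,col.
lane 0→0/4=0, 0 mod 4=0
i=1  r:2·0+1+0→1  c:0

1,0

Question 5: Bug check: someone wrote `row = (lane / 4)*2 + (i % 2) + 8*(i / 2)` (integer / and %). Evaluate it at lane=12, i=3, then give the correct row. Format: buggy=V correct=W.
`(lane / 4)*2 + (i % 2) + 8*(i / 2)`[12,3]⇒15
lane 12: gr=3 (12/4), th=0 (12%4)
i=3: r=0*2+1+8=9, c=gr=3
row: 15 vs 9

buggy=15 correct=9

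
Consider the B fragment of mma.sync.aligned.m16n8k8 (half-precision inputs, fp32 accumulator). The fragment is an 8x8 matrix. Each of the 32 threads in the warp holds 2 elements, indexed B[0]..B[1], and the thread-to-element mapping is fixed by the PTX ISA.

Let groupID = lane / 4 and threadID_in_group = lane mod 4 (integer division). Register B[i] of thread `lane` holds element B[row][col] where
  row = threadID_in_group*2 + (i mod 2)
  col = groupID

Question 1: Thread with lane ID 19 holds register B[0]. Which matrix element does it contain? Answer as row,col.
6,4

lane 19: grp=4 (19/4), tig=3 (19%4)
i=0: r=3*2+0=6, c=grp=4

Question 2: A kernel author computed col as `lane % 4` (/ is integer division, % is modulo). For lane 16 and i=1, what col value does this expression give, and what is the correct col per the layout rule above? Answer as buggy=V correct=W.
`lane % 4`[16,1]⇒0
lane 16: gr=4 (16/4), th=0 (16%4)
i=1: r=0*2+1=1, c=gr=4
col: 0 vs 4

buggy=0 correct=4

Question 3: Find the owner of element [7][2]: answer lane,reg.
11,1

c=2⇒gr=2  r=7⇒th=3,odd=1
L=2*4+3=11  i=1=1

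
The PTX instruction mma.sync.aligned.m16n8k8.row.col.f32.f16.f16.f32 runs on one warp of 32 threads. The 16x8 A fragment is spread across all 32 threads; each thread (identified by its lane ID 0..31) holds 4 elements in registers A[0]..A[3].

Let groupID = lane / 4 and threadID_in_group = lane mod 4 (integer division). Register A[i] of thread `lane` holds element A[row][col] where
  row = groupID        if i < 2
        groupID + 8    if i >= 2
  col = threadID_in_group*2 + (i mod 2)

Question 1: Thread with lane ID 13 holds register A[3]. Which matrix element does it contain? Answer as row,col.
lane 13->13/4=3, 13 mod 4=1
i=3  r:3+8->11  c:2·1+1->3

11,3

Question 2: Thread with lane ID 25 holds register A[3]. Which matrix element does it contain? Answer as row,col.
14,3

lane 25: G=6 (25/4), T=1 (25%4)
i=3: r=6+8=14, c=1*2+1=3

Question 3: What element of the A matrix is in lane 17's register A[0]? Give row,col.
4,2

17: gr=4,th=1
[0] (4+0,1*2+0) = (4,2)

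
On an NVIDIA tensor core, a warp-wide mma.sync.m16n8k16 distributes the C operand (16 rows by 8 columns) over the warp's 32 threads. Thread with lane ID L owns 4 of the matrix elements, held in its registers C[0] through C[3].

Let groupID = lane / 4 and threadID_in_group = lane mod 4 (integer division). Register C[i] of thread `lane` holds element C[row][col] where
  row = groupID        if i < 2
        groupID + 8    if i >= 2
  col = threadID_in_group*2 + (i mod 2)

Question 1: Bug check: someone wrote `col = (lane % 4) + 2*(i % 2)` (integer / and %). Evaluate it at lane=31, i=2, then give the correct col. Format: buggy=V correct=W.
`(lane % 4) + 2*(i % 2)`[31,2]->3
lane 31->31/4=7, 31 mod 4=3
i=2  r:7+8->15  c:2·3+0->6
col: 3 vs 6

buggy=3 correct=6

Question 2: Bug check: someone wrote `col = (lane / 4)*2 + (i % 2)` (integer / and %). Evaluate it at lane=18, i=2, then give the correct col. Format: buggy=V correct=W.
`(lane / 4)*2 + (i % 2)`[18,2]->8
lane 18: g=4 (18/4), t=2 (18%4)
i=2: r=4+8=12, c=2*2+0=4
col: 8 vs 4

buggy=8 correct=4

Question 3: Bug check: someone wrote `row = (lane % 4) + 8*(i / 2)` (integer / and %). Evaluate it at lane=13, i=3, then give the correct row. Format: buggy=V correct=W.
buggy=9 correct=11

`(lane % 4) + 8*(i / 2)`[13,3]⇒9
13: gr=3,th=1
[3] (3+8,1*2+1) = (11,3)
row: 9 vs 11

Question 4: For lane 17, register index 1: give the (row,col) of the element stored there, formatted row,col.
4,3

17: grp=4,tig=1
[1] (4+0,1*2+1) = (4,3)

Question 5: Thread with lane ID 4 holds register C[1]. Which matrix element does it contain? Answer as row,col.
L=4⇒gr=4>>2=1, th=4&3=0
[1]⇒row 1+0=1  col 0·2+1=1

1,1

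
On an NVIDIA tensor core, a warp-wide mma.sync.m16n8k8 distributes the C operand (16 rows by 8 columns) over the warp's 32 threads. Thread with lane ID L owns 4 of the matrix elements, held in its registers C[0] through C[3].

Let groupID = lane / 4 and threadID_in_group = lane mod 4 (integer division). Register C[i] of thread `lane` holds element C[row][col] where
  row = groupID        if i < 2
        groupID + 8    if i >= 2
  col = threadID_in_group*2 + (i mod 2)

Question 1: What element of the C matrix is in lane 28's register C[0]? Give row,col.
lane 28=>28/4=7, 28 mod 4=0
i=0  r:7+0=>7  c:2·0+0=>0

7,0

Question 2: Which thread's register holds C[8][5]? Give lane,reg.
r: 8->gid=0,r8=1  c: 5->tid=2,i&1=1
L=0*4+2=2  i=1*2+1=3

2,3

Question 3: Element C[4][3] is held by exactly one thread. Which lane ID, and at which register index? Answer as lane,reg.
r:4=>grp=4,rB=0  c:3=>tig=1,lo=1
L=4*4+1=17  i=0*2+1=1

17,1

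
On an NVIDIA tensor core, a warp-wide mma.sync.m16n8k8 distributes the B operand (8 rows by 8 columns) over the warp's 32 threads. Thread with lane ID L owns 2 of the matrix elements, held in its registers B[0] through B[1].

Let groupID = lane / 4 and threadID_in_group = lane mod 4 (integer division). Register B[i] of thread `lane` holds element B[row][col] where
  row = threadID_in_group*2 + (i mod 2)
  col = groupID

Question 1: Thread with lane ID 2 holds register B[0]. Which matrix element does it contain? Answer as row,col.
lane 2: g=0 (2/4), t=2 (2%4)
i=0: r=2*2+0=4, c=g=0

4,0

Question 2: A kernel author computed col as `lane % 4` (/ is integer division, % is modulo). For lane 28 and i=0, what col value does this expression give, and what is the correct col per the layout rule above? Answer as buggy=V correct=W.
buggy=0 correct=7

`lane % 4`[28,0]⇒0
28: gr=7,th=0
[0] (0*2+0,7) = (0,7)
col: 0 vs 7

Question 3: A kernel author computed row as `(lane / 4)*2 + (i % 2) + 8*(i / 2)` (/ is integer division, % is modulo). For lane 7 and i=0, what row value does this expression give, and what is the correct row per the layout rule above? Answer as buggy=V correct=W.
buggy=2 correct=6

`(lane / 4)*2 + (i % 2) + 8*(i / 2)`[7,0]⇒2
lane 7: gr=1 (7/4), th=3 (7%4)
i=0: r=3*2+0=6, c=gr=1
row: 2 vs 6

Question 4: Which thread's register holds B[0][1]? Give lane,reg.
4,0

c=1→G=1  r=0→T=0,p=0
L=1*4+0=4  i=0=0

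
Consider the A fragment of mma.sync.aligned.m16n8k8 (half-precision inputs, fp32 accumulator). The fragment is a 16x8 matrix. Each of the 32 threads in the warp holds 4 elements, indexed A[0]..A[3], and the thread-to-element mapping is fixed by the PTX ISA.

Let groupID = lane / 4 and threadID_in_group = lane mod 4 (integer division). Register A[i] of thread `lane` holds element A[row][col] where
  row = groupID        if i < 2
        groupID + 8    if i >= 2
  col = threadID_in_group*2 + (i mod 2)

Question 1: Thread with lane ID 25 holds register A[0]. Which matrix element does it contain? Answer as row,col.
6,2

25: gr=6,th=1
[0] (6+0,1*2+0) = (6,2)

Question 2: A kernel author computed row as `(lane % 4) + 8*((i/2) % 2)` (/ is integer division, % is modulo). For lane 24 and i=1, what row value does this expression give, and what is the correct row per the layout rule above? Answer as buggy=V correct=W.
`(lane % 4) + 8*((i/2) % 2)`[24,1]=>0
lane 24: grp=6 (24/4), tig=0 (24%4)
i=1: r=6+0=6, c=0*2+1=1
row: 0 vs 6

buggy=0 correct=6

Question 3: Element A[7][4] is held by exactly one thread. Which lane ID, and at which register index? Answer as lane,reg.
r:7=>grp=7,rB=0  c:4=>tig=2,lo=0
L=7*4+2=30  i=0*2+0=0

30,0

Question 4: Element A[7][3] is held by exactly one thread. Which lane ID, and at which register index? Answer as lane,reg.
r=7->g=7,rb=0  c=3->t=1,b0=1
L=7*4+1=29  i=0*2+1=1

29,1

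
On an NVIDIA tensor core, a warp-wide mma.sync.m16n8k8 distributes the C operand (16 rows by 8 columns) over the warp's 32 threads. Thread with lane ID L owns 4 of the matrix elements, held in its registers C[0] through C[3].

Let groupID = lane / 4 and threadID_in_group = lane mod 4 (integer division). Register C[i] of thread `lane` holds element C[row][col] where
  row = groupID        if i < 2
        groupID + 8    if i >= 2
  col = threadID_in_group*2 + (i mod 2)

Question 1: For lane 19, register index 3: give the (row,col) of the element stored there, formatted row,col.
12,7

lane 19->19/4=4, 19 mod 4=3
i=3  r:4+8->12  c:2·3+1->7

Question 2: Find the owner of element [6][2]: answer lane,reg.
r=6->g=6,rb=0  c=2->t=1,b0=0
L=6*4+1=25  i=0*2+0=0

25,0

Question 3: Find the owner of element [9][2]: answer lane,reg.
5,2

r=9→G=1,rhi=1  c=2→T=1,p=0
L=1*4+1=5  i=1*2+0=2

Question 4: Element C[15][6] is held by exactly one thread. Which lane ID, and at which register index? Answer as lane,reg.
31,2

r:15=>grp=7,rB=1  c:6=>tig=3,lo=0
L=7*4+3=31  i=1*2+0=2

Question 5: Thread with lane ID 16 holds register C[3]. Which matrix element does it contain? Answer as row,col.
lane 16: gr=4 (16/4), th=0 (16%4)
i=3: r=4+8=12, c=0*2+1=1

12,1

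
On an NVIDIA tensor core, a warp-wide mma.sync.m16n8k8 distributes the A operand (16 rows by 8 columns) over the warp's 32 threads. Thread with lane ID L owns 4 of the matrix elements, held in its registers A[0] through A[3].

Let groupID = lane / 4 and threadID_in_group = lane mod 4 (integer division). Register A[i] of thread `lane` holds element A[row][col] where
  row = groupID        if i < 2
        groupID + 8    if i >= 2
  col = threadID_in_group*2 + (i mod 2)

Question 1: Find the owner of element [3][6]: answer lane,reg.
r=3→G=3,rhi=0  c=6→T=3,p=0
L=3*4+3=15  i=0*2+0=0

15,0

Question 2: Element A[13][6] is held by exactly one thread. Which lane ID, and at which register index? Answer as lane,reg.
23,2

r:13=>grp=5,rB=1  c:6=>tig=3,lo=0
L=5*4+3=23  i=1*2+0=2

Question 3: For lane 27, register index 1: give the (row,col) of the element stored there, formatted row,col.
6,7

L=27=>grp=27>>2=6, tig=27&3=3
[1]=>row 6+0=6  col 3·2+1=7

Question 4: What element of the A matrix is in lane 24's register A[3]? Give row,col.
L=24=>grp=24>>2=6, tig=24&3=0
[3]=>row 6+8=14  col 0·2+1=1

14,1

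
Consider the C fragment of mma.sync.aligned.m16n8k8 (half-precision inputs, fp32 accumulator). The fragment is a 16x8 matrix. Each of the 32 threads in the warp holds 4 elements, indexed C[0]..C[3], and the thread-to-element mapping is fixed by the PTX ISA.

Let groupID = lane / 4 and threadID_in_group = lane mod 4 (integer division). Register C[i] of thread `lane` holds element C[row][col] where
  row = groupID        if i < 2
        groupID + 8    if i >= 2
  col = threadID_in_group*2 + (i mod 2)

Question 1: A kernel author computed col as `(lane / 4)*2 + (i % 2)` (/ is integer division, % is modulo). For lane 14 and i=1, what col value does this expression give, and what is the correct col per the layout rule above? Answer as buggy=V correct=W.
buggy=7 correct=5

`(lane / 4)*2 + (i % 2)`[14,1]=>7
14: grp=3,tig=2
[1] (3+0,2*2+1) = (3,5)
col: 7 vs 5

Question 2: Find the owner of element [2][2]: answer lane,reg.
r:2=>grp=2,rB=0  c:2=>tig=1,lo=0
L=2*4+1=9  i=0*2+0=0

9,0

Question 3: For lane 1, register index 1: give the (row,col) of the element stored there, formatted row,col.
lane 1: G=0 (1/4), T=1 (1%4)
i=1: r=0+0=0, c=1*2+1=3

0,3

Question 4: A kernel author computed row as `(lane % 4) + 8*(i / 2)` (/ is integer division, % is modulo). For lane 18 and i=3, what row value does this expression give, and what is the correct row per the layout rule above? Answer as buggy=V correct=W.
buggy=10 correct=12

`(lane % 4) + 8*(i / 2)`[18,3]=>10
18: grp=4,tig=2
[3] (4+8,2*2+1) = (12,5)
row: 10 vs 12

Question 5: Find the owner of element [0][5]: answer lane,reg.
r=0→G=0,rhi=0  c=5→T=2,p=1
L=0*4+2=2  i=0*2+1=1

2,1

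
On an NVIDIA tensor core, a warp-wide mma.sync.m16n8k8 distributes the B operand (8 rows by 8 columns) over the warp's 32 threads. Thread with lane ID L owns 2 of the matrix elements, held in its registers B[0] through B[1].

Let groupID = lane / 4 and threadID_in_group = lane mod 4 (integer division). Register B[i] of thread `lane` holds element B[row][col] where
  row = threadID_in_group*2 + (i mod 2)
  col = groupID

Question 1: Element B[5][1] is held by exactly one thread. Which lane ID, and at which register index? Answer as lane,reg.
c=1→G=1  r=5→T=2,p=1
L=1*4+2=6  i=1=1

6,1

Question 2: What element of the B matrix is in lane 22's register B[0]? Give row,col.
lane 22=>22/4=5, 22 mod 4=2
i=0  r:2·2+0=>4  c:5

4,5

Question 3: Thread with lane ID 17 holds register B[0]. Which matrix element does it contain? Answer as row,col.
lane 17→17/4=4, 17 mod 4=1
i=0  r:2·1+0→2  c:4

2,4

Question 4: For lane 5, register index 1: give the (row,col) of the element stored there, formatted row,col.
3,1

lane 5: G=1 (5/4), T=1 (5%4)
i=1: r=1*2+1=3, c=G=1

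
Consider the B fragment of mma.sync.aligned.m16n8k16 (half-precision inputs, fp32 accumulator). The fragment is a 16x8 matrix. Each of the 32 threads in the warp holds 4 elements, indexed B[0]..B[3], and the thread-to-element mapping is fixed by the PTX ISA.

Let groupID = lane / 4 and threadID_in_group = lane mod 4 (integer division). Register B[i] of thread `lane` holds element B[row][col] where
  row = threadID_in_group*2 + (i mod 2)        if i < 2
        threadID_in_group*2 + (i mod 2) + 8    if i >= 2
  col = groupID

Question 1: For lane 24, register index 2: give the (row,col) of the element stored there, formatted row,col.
24: G=6,T=0
[2] (0*2+0+8,6) = (8,6)

8,6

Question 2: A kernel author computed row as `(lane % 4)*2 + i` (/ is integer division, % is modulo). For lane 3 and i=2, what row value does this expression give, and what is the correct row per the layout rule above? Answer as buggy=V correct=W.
buggy=8 correct=14

`(lane % 4)*2 + i`[3,2]->8
3: gid=0,tid=3
[2] (3*2+0+8,0) = (14,0)
row: 8 vs 14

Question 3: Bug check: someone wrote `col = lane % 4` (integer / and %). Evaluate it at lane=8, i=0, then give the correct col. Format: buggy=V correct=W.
buggy=0 correct=2

`lane % 4`[8,0]->0
lane 8->8/4=2, 8 mod 4=0
i=0  r:2·0+0+0->0  c:2
col: 0 vs 2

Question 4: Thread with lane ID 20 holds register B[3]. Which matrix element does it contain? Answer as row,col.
9,5

lane 20: G=5 (20/4), T=0 (20%4)
i=3: r=0*2+1+8=9, c=G=5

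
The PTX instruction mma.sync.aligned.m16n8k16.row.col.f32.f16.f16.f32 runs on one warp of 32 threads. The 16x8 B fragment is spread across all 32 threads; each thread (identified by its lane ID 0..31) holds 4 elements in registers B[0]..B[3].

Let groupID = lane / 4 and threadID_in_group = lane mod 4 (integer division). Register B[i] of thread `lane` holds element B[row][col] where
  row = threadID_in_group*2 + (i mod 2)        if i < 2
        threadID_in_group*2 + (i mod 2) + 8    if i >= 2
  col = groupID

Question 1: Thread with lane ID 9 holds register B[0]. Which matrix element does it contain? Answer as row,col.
lane 9→9/4=2, 9 mod 4=1
i=0  r:2·1+0+0→2  c:2

2,2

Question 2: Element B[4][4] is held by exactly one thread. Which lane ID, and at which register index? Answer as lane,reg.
c=4->g=4  r=4->rb=0,t=2,b0=0
L=4*4+2=18  i=0*2+0=0

18,0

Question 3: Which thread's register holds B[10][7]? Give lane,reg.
29,2

c=7→G=7  r=10→rhi=1,T=1,p=0
L=7*4+1=29  i=1*2+0=2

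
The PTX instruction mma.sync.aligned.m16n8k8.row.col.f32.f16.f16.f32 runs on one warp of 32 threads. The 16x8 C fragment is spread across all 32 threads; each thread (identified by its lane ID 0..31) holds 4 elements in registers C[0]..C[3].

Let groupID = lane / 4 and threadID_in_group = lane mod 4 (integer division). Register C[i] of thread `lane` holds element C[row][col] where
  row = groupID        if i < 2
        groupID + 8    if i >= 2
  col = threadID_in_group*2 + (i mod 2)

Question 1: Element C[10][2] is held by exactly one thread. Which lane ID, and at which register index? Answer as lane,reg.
9,2

r=10->g=2,rb=1  c=2->t=1,b0=0
L=2*4+1=9  i=1*2+0=2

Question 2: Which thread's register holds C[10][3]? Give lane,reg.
9,3

r=10⇒gr=2,Rb=1  c=3⇒th=1,odd=1
L=2*4+1=9  i=1*2+1=3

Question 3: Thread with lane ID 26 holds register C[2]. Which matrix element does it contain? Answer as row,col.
26: gr=6,th=2
[2] (6+8,2*2+0) = (14,4)

14,4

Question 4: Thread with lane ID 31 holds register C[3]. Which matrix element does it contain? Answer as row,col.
L=31⇒gr=31>>2=7, th=31&3=3
[3]⇒row 7+8=15  col 3·2+1=7

15,7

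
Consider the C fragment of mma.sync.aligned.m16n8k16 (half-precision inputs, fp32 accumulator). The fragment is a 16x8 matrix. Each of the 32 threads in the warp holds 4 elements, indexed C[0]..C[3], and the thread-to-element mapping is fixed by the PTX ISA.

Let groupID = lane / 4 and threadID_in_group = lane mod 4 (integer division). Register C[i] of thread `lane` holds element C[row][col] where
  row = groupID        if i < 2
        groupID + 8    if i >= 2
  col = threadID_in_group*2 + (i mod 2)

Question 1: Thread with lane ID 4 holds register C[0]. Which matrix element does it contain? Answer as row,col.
L=4=>grp=4>>2=1, tig=4&3=0
[0]=>row 1+0=1  col 0·2+0=0

1,0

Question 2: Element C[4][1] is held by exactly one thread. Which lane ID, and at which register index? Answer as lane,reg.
16,1

r=4->g=4,rb=0  c=1->t=0,b0=1
L=4*4+0=16  i=0*2+1=1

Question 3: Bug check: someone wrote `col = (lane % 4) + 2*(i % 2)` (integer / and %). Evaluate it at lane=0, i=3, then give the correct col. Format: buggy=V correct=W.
`(lane % 4) + 2*(i % 2)`[0,3]→2
lane 0: G=0 (0/4), T=0 (0%4)
i=3: r=0+8=8, c=0*2+1=1
col: 2 vs 1

buggy=2 correct=1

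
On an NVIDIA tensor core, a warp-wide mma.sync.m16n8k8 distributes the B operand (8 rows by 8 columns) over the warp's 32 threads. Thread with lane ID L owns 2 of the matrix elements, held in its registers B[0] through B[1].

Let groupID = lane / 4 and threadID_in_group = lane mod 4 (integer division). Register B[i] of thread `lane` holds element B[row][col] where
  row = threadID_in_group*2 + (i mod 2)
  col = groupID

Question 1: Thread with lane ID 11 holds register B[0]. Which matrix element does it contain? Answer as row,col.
11: G=2,T=3
[0] (3*2+0,2) = (6,2)

6,2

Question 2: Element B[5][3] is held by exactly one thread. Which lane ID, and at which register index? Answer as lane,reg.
c=3->g=3  r=5->t=2,b0=1
L=3*4+2=14  i=1=1

14,1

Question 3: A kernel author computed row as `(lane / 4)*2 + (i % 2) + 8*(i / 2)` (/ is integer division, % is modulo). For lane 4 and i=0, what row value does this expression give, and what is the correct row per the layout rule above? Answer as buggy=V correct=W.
buggy=2 correct=0

`(lane / 4)*2 + (i % 2) + 8*(i / 2)`[4,0]->2
4: g=1,t=0
[0] (0*2+0,1) = (0,1)
row: 2 vs 0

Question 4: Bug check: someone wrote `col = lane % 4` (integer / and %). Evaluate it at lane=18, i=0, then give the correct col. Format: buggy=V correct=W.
`lane % 4`[18,0]->2
lane 18->18/4=4, 18 mod 4=2
i=0  r:2·2+0->4  c:4
col: 2 vs 4

buggy=2 correct=4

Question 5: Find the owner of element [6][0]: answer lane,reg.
3,0

c:0=>grp=0  r:6=>tig=3,lo=0
L=0*4+3=3  i=0=0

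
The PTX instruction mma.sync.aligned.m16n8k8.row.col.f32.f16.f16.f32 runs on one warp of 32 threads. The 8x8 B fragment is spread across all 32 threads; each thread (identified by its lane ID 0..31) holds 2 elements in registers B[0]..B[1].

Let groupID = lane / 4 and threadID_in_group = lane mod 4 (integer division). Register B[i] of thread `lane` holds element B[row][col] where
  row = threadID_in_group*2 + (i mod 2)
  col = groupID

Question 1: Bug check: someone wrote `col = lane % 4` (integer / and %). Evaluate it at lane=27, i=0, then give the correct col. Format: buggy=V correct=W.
buggy=3 correct=6

`lane % 4`[27,0]->3
27: gid=6,tid=3
[0] (3*2+0,6) = (6,6)
col: 3 vs 6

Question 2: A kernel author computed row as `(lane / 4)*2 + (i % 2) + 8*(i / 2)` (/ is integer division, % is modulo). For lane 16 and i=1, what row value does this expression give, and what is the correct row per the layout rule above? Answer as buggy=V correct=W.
`(lane / 4)*2 + (i % 2) + 8*(i / 2)`[16,1]->9
lane 16->16/4=4, 16 mod 4=0
i=1  r:2·0+1->1  c:4
row: 9 vs 1

buggy=9 correct=1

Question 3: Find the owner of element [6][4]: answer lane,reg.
c=4→G=4  r=6→T=3,p=0
L=4*4+3=19  i=0=0

19,0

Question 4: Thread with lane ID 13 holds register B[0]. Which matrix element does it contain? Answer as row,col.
2,3

lane 13->13/4=3, 13 mod 4=1
i=0  r:2·1+0->2  c:3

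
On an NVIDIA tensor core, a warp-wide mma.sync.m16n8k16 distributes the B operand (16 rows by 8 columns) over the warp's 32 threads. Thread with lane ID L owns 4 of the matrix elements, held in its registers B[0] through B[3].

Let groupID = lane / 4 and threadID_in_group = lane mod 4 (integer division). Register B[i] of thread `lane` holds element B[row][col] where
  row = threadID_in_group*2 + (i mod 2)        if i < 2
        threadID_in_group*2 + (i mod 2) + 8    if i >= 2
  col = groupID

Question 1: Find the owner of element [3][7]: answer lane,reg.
29,1

c=7⇒gr=7  r=3⇒Rb=0,th=1,odd=1
L=7*4+1=29  i=0*2+1=1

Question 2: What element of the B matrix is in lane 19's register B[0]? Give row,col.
6,4

lane 19->19/4=4, 19 mod 4=3
i=0  r:2·3+0+0->6  c:4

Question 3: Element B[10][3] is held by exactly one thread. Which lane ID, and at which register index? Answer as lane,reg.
c=3⇒gr=3  r=10⇒Rb=1,th=1,odd=0
L=3*4+1=13  i=1*2+0=2

13,2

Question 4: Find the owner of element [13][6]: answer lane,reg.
c=6->g=6  r=13->rb=1,t=2,b0=1
L=6*4+2=26  i=1*2+1=3

26,3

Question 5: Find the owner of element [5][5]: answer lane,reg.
c:5=>grp=5  r:5=>rB=0,tig=2,lo=1
L=5*4+2=22  i=0*2+1=1

22,1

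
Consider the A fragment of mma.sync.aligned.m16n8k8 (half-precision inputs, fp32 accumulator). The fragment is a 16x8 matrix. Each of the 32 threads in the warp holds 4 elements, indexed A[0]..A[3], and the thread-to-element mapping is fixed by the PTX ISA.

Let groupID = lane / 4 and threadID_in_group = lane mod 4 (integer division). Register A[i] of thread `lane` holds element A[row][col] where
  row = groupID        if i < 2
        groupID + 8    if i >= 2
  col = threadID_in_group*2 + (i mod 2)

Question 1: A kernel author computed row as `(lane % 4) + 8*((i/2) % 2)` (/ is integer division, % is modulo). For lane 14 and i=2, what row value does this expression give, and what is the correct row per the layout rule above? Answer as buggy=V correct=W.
`(lane % 4) + 8*((i/2) % 2)`[14,2]=>10
lane 14: grp=3 (14/4), tig=2 (14%4)
i=2: r=3+8=11, c=2*2+0=4
row: 10 vs 11

buggy=10 correct=11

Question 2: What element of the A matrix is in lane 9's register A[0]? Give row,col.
L=9->g=9>>2=2, t=9&3=1
[0]->row 2+0=2  col 1·2+0=2

2,2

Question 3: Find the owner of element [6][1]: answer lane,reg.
r:6=>grp=6,rB=0  c:1=>tig=0,lo=1
L=6*4+0=24  i=0*2+1=1

24,1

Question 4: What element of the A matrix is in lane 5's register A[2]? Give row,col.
9,2

lane 5⇒5/4=1, 5 mod 4=1
i=2  r:1+8⇒9  c:2·1+0⇒2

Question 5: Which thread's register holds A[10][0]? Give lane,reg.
8,2

r: 10->gid=2,r8=1  c: 0->tid=0,i&1=0
L=2*4+0=8  i=1*2+0=2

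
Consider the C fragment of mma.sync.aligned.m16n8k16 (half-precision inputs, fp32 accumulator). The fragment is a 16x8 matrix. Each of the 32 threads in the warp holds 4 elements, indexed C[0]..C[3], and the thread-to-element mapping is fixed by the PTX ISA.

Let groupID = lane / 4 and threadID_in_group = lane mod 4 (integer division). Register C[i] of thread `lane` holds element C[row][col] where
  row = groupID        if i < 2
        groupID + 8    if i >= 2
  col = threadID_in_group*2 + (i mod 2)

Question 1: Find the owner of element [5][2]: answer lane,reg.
21,0

r=5⇒gr=5,Rb=0  c=2⇒th=1,odd=0
L=5*4+1=21  i=0*2+0=0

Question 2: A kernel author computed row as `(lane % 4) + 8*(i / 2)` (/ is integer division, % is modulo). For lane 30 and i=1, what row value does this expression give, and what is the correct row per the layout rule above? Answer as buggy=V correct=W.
buggy=2 correct=7

`(lane % 4) + 8*(i / 2)`[30,1]->2
30: gid=7,tid=2
[1] (7+0,2*2+1) = (7,5)
row: 2 vs 7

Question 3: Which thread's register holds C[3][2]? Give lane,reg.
13,0

r:3=>grp=3,rB=0  c:2=>tig=1,lo=0
L=3*4+1=13  i=0*2+0=0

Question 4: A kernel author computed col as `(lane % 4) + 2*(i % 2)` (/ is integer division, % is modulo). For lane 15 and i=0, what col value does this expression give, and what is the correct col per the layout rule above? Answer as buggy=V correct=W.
buggy=3 correct=6

`(lane % 4) + 2*(i % 2)`[15,0]⇒3
15: gr=3,th=3
[0] (3+0,3*2+0) = (3,6)
col: 3 vs 6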